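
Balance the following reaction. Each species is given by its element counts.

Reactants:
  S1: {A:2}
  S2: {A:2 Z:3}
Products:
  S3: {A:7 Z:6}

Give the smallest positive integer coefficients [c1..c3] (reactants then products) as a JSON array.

A: 3·2+4·2 = 14 | 2·7 = 14
Z: 3·0+4·3 = 12 | 2·6 = 12
gcd(3,4,2) = 1

Coefficients: [3, 4, 2]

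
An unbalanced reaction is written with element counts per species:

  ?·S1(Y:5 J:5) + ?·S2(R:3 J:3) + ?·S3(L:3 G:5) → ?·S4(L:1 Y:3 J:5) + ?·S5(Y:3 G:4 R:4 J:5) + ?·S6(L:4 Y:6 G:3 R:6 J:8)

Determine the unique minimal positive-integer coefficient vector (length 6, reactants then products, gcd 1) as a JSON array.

L: 6·0+6·0+3·3 = 9 | 5·1+3·0+1·4 = 9
Y: 6·5+6·0+3·0 = 30 | 5·3+3·3+1·6 = 30
G: 6·0+6·0+3·5 = 15 | 5·0+3·4+1·3 = 15
R: 6·0+6·3+3·0 = 18 | 5·0+3·4+1·6 = 18
J: 6·5+6·3+3·0 = 48 | 5·5+3·5+1·8 = 48
gcd(6,6,3,5,3,1) = 1

Coefficients: [6, 6, 3, 5, 3, 1]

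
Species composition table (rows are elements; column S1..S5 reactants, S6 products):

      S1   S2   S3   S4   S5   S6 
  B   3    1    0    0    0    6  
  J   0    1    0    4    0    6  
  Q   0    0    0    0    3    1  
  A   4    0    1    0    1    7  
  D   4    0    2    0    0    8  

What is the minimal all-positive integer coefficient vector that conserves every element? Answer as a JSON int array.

Coefficients: [4, 6, 4, 3, 1, 3]

B: 4·3+6·1+4·0+3·0+1·0 = 18 | 3·6 = 18
J: 4·0+6·1+4·0+3·4+1·0 = 18 | 3·6 = 18
Q: 4·0+6·0+4·0+3·0+1·3 = 3 | 3·1 = 3
A: 4·4+6·0+4·1+3·0+1·1 = 21 | 3·7 = 21
D: 4·4+6·0+4·2+3·0+1·0 = 24 | 3·8 = 24
gcd(4,6,4,3,1,3) = 1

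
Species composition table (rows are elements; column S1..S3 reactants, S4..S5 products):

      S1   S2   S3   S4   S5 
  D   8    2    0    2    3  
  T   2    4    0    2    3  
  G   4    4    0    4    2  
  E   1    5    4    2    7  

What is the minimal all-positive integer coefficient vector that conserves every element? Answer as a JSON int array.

D: 2·8+6·2+5·0 = 28 | 5·2+6·3 = 28
T: 2·2+6·4+5·0 = 28 | 5·2+6·3 = 28
G: 2·4+6·4+5·0 = 32 | 5·4+6·2 = 32
E: 2·1+6·5+5·4 = 52 | 5·2+6·7 = 52
gcd(2,6,5,5,6) = 1

Coefficients: [2, 6, 5, 5, 6]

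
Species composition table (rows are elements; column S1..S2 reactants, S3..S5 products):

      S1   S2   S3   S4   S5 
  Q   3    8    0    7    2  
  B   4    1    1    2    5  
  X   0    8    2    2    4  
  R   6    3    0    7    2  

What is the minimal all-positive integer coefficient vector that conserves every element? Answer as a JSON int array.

Q: 5·3+3·8 = 39 | 3·0+5·7+2·2 = 39
B: 5·4+3·1 = 23 | 3·1+5·2+2·5 = 23
X: 5·0+3·8 = 24 | 3·2+5·2+2·4 = 24
R: 5·6+3·3 = 39 | 3·0+5·7+2·2 = 39
gcd(5,3,3,5,2) = 1

Coefficients: [5, 3, 3, 5, 2]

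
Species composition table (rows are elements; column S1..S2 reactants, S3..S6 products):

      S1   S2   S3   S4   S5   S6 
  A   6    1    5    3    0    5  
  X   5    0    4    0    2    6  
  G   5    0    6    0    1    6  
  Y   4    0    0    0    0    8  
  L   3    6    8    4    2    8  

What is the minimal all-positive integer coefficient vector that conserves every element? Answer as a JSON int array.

A: 4·6+6·1 = 30 | 1·5+5·3+2·0+2·5 = 30
X: 4·5+6·0 = 20 | 1·4+5·0+2·2+2·6 = 20
G: 4·5+6·0 = 20 | 1·6+5·0+2·1+2·6 = 20
Y: 4·4+6·0 = 16 | 1·0+5·0+2·0+2·8 = 16
L: 4·3+6·6 = 48 | 1·8+5·4+2·2+2·8 = 48
gcd(4,6,1,5,2,2) = 1

Coefficients: [4, 6, 1, 5, 2, 2]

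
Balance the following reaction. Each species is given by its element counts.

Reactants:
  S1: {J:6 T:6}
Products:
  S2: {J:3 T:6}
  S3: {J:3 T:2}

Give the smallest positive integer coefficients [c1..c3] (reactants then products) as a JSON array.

Coefficients: [2, 1, 3]

J: 2·6 = 12 | 1·3+3·3 = 12
T: 2·6 = 12 | 1·6+3·2 = 12
gcd(2,1,3) = 1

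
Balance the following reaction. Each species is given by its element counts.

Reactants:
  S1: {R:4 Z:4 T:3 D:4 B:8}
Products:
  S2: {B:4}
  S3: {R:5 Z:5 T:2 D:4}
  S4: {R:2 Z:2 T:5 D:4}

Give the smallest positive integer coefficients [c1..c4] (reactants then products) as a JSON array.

R: 3·4 = 12 | 6·0+2·5+1·2 = 12
Z: 3·4 = 12 | 6·0+2·5+1·2 = 12
T: 3·3 = 9 | 6·0+2·2+1·5 = 9
D: 3·4 = 12 | 6·0+2·4+1·4 = 12
B: 3·8 = 24 | 6·4+2·0+1·0 = 24
gcd(3,6,2,1) = 1

Coefficients: [3, 6, 2, 1]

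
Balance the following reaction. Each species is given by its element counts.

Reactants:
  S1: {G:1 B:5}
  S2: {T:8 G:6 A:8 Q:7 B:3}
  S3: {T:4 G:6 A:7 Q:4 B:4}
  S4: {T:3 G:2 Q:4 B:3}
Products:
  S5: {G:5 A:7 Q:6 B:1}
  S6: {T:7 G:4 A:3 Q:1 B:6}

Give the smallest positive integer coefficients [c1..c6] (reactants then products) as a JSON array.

Coefficients: [1, 1, 6, 1, 5, 5]

T: 1·0+1·8+6·4+1·3 = 35 | 5·0+5·7 = 35
G: 1·1+1·6+6·6+1·2 = 45 | 5·5+5·4 = 45
A: 1·0+1·8+6·7+1·0 = 50 | 5·7+5·3 = 50
Q: 1·0+1·7+6·4+1·4 = 35 | 5·6+5·1 = 35
B: 1·5+1·3+6·4+1·3 = 35 | 5·1+5·6 = 35
gcd(1,1,6,1,5,5) = 1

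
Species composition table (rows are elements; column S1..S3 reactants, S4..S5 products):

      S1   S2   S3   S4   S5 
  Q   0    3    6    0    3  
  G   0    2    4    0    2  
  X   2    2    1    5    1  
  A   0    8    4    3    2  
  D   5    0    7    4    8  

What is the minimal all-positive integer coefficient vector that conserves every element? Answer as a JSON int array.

Q: 5·0+1·3+1·6 = 9 | 2·0+3·3 = 9
G: 5·0+1·2+1·4 = 6 | 2·0+3·2 = 6
X: 5·2+1·2+1·1 = 13 | 2·5+3·1 = 13
A: 5·0+1·8+1·4 = 12 | 2·3+3·2 = 12
D: 5·5+1·0+1·7 = 32 | 2·4+3·8 = 32
gcd(5,1,1,2,3) = 1

Coefficients: [5, 1, 1, 2, 3]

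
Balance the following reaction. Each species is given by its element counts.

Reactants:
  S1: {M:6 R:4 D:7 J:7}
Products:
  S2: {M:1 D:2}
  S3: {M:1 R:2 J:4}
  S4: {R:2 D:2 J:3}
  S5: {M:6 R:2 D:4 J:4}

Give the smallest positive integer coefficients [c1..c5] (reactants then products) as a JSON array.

Coefficients: [6, 5, 1, 6, 5]

M: 6·6 = 36 | 5·1+1·1+6·0+5·6 = 36
R: 6·4 = 24 | 5·0+1·2+6·2+5·2 = 24
D: 6·7 = 42 | 5·2+1·0+6·2+5·4 = 42
J: 6·7 = 42 | 5·0+1·4+6·3+5·4 = 42
gcd(6,5,1,6,5) = 1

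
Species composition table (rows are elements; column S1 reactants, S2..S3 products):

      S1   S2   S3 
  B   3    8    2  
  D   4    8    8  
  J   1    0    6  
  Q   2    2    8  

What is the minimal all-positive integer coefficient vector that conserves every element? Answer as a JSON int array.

Coefficients: [6, 2, 1]

B: 6·3 = 18 | 2·8+1·2 = 18
D: 6·4 = 24 | 2·8+1·8 = 24
J: 6·1 = 6 | 2·0+1·6 = 6
Q: 6·2 = 12 | 2·2+1·8 = 12
gcd(6,2,1) = 1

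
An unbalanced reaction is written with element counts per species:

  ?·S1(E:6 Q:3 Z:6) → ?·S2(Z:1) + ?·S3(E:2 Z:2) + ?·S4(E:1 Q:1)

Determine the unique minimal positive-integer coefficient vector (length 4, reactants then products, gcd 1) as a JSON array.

Coefficients: [2, 6, 3, 6]

E: 2·6 = 12 | 6·0+3·2+6·1 = 12
Q: 2·3 = 6 | 6·0+3·0+6·1 = 6
Z: 2·6 = 12 | 6·1+3·2+6·0 = 12
gcd(2,6,3,6) = 1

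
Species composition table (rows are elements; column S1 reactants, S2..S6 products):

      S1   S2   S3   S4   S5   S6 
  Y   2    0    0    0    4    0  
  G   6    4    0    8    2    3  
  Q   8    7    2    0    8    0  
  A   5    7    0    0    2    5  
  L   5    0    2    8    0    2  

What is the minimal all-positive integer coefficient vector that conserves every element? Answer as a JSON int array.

Y: 6·2 = 12 | 2·0+5·0+2·0+3·4+2·0 = 12
G: 6·6 = 36 | 2·4+5·0+2·8+3·2+2·3 = 36
Q: 6·8 = 48 | 2·7+5·2+2·0+3·8+2·0 = 48
A: 6·5 = 30 | 2·7+5·0+2·0+3·2+2·5 = 30
L: 6·5 = 30 | 2·0+5·2+2·8+3·0+2·2 = 30
gcd(6,2,5,2,3,2) = 1

Coefficients: [6, 2, 5, 2, 3, 2]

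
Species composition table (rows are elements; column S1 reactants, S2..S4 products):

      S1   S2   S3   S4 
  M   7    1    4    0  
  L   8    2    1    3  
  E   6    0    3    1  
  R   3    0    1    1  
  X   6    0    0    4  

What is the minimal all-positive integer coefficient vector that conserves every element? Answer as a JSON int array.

M: 2·7 = 14 | 2·1+3·4+3·0 = 14
L: 2·8 = 16 | 2·2+3·1+3·3 = 16
E: 2·6 = 12 | 2·0+3·3+3·1 = 12
R: 2·3 = 6 | 2·0+3·1+3·1 = 6
X: 2·6 = 12 | 2·0+3·0+3·4 = 12
gcd(2,2,3,3) = 1

Coefficients: [2, 2, 3, 3]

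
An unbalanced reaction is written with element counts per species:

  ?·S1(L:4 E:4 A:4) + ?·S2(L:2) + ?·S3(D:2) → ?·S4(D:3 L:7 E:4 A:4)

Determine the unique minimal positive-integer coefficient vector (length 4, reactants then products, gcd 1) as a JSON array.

Coefficients: [2, 3, 3, 2]

D: 2·0+3·0+3·2 = 6 | 2·3 = 6
L: 2·4+3·2+3·0 = 14 | 2·7 = 14
E: 2·4+3·0+3·0 = 8 | 2·4 = 8
A: 2·4+3·0+3·0 = 8 | 2·4 = 8
gcd(2,3,3,2) = 1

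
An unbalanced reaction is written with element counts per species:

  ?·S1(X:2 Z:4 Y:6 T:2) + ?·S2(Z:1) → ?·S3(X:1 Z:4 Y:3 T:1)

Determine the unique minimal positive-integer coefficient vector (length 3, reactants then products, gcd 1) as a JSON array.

X: 1·2+4·0 = 2 | 2·1 = 2
Z: 1·4+4·1 = 8 | 2·4 = 8
Y: 1·6+4·0 = 6 | 2·3 = 6
T: 1·2+4·0 = 2 | 2·1 = 2
gcd(1,4,2) = 1

Coefficients: [1, 4, 2]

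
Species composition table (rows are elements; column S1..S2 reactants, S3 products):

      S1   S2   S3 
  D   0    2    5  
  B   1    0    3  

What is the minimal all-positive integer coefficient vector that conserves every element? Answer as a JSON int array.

Coefficients: [6, 5, 2]

D: 6·0+5·2 = 10 | 2·5 = 10
B: 6·1+5·0 = 6 | 2·3 = 6
gcd(6,5,2) = 1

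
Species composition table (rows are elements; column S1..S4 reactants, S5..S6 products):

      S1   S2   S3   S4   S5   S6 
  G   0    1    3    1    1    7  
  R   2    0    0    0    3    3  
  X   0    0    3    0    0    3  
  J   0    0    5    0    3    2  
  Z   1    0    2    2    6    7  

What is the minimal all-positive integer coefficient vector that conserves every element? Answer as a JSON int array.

Coefficients: [3, 1, 1, 4, 1, 1]

G: 3·0+1·1+1·3+4·1 = 8 | 1·1+1·7 = 8
R: 3·2+1·0+1·0+4·0 = 6 | 1·3+1·3 = 6
X: 3·0+1·0+1·3+4·0 = 3 | 1·0+1·3 = 3
J: 3·0+1·0+1·5+4·0 = 5 | 1·3+1·2 = 5
Z: 3·1+1·0+1·2+4·2 = 13 | 1·6+1·7 = 13
gcd(3,1,1,4,1,1) = 1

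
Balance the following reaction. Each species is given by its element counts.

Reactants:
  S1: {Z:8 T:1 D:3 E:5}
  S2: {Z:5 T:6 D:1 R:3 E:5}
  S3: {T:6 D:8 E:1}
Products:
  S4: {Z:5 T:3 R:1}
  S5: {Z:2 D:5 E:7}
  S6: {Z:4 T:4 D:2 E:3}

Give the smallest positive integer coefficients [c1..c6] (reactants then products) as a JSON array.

Z: 4·8+2·5+1·0 = 42 | 6·5+4·2+1·4 = 42
T: 4·1+2·6+1·6 = 22 | 6·3+4·0+1·4 = 22
D: 4·3+2·1+1·8 = 22 | 6·0+4·5+1·2 = 22
R: 4·0+2·3+1·0 = 6 | 6·1+4·0+1·0 = 6
E: 4·5+2·5+1·1 = 31 | 6·0+4·7+1·3 = 31
gcd(4,2,1,6,4,1) = 1

Coefficients: [4, 2, 1, 6, 4, 1]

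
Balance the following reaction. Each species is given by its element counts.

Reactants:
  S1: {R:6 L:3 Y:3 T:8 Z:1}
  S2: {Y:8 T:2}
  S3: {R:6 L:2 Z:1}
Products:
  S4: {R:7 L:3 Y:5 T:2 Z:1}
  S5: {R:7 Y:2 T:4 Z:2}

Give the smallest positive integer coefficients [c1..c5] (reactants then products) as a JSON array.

Coefficients: [1, 3, 6, 5, 1]

R: 1·6+3·0+6·6 = 42 | 5·7+1·7 = 42
L: 1·3+3·0+6·2 = 15 | 5·3+1·0 = 15
Y: 1·3+3·8+6·0 = 27 | 5·5+1·2 = 27
T: 1·8+3·2+6·0 = 14 | 5·2+1·4 = 14
Z: 1·1+3·0+6·1 = 7 | 5·1+1·2 = 7
gcd(1,3,6,5,1) = 1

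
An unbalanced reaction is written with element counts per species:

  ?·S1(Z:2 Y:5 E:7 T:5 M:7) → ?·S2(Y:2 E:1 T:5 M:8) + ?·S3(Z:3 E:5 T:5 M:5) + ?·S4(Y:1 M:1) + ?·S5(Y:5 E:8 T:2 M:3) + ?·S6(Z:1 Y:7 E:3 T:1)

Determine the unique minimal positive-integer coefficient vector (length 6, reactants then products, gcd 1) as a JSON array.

Z: 5·2 = 10 | 1·0+3·3+6·0+2·0+1·1 = 10
Y: 5·5 = 25 | 1·2+3·0+6·1+2·5+1·7 = 25
E: 5·7 = 35 | 1·1+3·5+6·0+2·8+1·3 = 35
T: 5·5 = 25 | 1·5+3·5+6·0+2·2+1·1 = 25
M: 5·7 = 35 | 1·8+3·5+6·1+2·3+1·0 = 35
gcd(5,1,3,6,2,1) = 1

Coefficients: [5, 1, 3, 6, 2, 1]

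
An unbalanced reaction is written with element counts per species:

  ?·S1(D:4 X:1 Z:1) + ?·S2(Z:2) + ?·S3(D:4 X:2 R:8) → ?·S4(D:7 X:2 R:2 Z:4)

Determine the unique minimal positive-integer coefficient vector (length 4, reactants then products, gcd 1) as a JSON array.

Coefficients: [6, 5, 1, 4]

D: 6·4+5·0+1·4 = 28 | 4·7 = 28
X: 6·1+5·0+1·2 = 8 | 4·2 = 8
R: 6·0+5·0+1·8 = 8 | 4·2 = 8
Z: 6·1+5·2+1·0 = 16 | 4·4 = 16
gcd(6,5,1,4) = 1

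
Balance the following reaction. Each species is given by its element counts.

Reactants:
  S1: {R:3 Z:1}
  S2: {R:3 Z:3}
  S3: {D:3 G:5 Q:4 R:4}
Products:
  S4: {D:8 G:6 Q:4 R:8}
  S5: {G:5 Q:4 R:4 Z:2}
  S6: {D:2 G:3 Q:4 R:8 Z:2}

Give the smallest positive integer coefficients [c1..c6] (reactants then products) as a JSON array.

Coefficients: [2, 2, 6, 2, 3, 1]

D: 2·0+2·0+6·3 = 18 | 2·8+3·0+1·2 = 18
G: 2·0+2·0+6·5 = 30 | 2·6+3·5+1·3 = 30
Q: 2·0+2·0+6·4 = 24 | 2·4+3·4+1·4 = 24
R: 2·3+2·3+6·4 = 36 | 2·8+3·4+1·8 = 36
Z: 2·1+2·3+6·0 = 8 | 2·0+3·2+1·2 = 8
gcd(2,2,6,2,3,1) = 1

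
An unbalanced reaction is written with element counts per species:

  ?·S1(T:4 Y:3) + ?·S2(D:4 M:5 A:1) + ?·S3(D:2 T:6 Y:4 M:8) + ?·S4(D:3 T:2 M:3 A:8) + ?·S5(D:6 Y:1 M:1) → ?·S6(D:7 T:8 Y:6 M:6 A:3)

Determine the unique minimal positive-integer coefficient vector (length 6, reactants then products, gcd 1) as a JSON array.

D: 4·0+1·4+1·2+1·3+2·6 = 21 | 3·7 = 21
T: 4·4+1·0+1·6+1·2+2·0 = 24 | 3·8 = 24
Y: 4·3+1·0+1·4+1·0+2·1 = 18 | 3·6 = 18
M: 4·0+1·5+1·8+1·3+2·1 = 18 | 3·6 = 18
A: 4·0+1·1+1·0+1·8+2·0 = 9 | 3·3 = 9
gcd(4,1,1,1,2,3) = 1

Coefficients: [4, 1, 1, 1, 2, 3]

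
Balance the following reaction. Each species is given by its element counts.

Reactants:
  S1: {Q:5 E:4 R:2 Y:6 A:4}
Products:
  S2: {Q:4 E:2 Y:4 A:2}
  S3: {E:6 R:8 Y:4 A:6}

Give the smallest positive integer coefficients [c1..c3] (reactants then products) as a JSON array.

Coefficients: [4, 5, 1]

Q: 4·5 = 20 | 5·4+1·0 = 20
E: 4·4 = 16 | 5·2+1·6 = 16
R: 4·2 = 8 | 5·0+1·8 = 8
Y: 4·6 = 24 | 5·4+1·4 = 24
A: 4·4 = 16 | 5·2+1·6 = 16
gcd(4,5,1) = 1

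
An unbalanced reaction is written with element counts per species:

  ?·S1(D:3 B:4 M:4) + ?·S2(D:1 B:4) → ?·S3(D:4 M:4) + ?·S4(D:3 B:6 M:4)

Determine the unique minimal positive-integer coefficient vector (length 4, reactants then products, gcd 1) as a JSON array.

Coefficients: [5, 1, 1, 4]

D: 5·3+1·1 = 16 | 1·4+4·3 = 16
B: 5·4+1·4 = 24 | 1·0+4·6 = 24
M: 5·4+1·0 = 20 | 1·4+4·4 = 20
gcd(5,1,1,4) = 1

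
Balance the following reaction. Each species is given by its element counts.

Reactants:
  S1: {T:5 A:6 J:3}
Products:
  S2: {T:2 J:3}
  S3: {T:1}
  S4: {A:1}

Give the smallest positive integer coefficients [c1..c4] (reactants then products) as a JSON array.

T: 1·5 = 5 | 1·2+3·1+6·0 = 5
A: 1·6 = 6 | 1·0+3·0+6·1 = 6
J: 1·3 = 3 | 1·3+3·0+6·0 = 3
gcd(1,1,3,6) = 1

Coefficients: [1, 1, 3, 6]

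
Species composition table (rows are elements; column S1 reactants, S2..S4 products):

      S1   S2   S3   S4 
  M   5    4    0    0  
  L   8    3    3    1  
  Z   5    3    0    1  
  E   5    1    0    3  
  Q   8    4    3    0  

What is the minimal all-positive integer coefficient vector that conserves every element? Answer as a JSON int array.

Coefficients: [4, 5, 4, 5]

M: 4·5 = 20 | 5·4+4·0+5·0 = 20
L: 4·8 = 32 | 5·3+4·3+5·1 = 32
Z: 4·5 = 20 | 5·3+4·0+5·1 = 20
E: 4·5 = 20 | 5·1+4·0+5·3 = 20
Q: 4·8 = 32 | 5·4+4·3+5·0 = 32
gcd(4,5,4,5) = 1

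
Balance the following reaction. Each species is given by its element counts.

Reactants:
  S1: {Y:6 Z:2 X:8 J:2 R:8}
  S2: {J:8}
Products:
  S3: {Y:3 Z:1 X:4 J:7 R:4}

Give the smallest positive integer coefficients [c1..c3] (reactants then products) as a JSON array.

Coefficients: [2, 3, 4]

Y: 2·6+3·0 = 12 | 4·3 = 12
Z: 2·2+3·0 = 4 | 4·1 = 4
X: 2·8+3·0 = 16 | 4·4 = 16
J: 2·2+3·8 = 28 | 4·7 = 28
R: 2·8+3·0 = 16 | 4·4 = 16
gcd(2,3,4) = 1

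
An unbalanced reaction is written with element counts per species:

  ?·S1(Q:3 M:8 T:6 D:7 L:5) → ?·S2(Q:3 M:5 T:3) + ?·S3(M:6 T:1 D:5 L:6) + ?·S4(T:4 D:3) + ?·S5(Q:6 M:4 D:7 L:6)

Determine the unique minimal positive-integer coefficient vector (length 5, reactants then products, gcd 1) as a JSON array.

Coefficients: [6, 4, 4, 5, 1]

Q: 6·3 = 18 | 4·3+4·0+5·0+1·6 = 18
M: 6·8 = 48 | 4·5+4·6+5·0+1·4 = 48
T: 6·6 = 36 | 4·3+4·1+5·4+1·0 = 36
D: 6·7 = 42 | 4·0+4·5+5·3+1·7 = 42
L: 6·5 = 30 | 4·0+4·6+5·0+1·6 = 30
gcd(6,4,4,5,1) = 1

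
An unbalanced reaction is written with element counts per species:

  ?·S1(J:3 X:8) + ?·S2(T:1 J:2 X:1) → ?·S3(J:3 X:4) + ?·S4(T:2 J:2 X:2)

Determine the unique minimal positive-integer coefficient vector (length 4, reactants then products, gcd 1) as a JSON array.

Coefficients: [2, 6, 4, 3]

T: 2·0+6·1 = 6 | 4·0+3·2 = 6
J: 2·3+6·2 = 18 | 4·3+3·2 = 18
X: 2·8+6·1 = 22 | 4·4+3·2 = 22
gcd(2,6,4,3) = 1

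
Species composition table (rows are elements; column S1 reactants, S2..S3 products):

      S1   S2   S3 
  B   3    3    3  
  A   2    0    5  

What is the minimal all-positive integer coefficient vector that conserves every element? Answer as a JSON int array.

Coefficients: [5, 3, 2]

B: 5·3 = 15 | 3·3+2·3 = 15
A: 5·2 = 10 | 3·0+2·5 = 10
gcd(5,3,2) = 1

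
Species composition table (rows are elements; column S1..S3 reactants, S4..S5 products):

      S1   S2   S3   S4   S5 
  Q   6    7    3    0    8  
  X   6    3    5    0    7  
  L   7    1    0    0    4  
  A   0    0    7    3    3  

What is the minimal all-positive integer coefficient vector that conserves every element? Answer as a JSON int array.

Coefficients: [3, 3, 3, 1, 6]

Q: 3·6+3·7+3·3 = 48 | 1·0+6·8 = 48
X: 3·6+3·3+3·5 = 42 | 1·0+6·7 = 42
L: 3·7+3·1+3·0 = 24 | 1·0+6·4 = 24
A: 3·0+3·0+3·7 = 21 | 1·3+6·3 = 21
gcd(3,3,3,1,6) = 1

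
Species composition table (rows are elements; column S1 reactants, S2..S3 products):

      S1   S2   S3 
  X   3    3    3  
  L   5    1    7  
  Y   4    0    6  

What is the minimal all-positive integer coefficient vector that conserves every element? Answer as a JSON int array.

Coefficients: [3, 1, 2]

X: 3·3 = 9 | 1·3+2·3 = 9
L: 3·5 = 15 | 1·1+2·7 = 15
Y: 3·4 = 12 | 1·0+2·6 = 12
gcd(3,1,2) = 1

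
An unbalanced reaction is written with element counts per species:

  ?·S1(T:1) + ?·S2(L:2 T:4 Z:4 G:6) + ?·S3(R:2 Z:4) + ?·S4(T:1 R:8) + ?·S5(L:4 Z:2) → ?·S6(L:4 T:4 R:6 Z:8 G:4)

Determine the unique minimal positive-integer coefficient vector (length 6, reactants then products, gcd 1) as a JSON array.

L: 5·0+4·2+6·0+3·0+4·4 = 24 | 6·4 = 24
T: 5·1+4·4+6·0+3·1+4·0 = 24 | 6·4 = 24
R: 5·0+4·0+6·2+3·8+4·0 = 36 | 6·6 = 36
Z: 5·0+4·4+6·4+3·0+4·2 = 48 | 6·8 = 48
G: 5·0+4·6+6·0+3·0+4·0 = 24 | 6·4 = 24
gcd(5,4,6,3,4,6) = 1

Coefficients: [5, 4, 6, 3, 4, 6]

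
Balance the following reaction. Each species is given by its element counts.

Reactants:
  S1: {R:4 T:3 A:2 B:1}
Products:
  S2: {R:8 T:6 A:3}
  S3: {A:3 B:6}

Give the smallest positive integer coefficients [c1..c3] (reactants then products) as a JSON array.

Coefficients: [6, 3, 1]

R: 6·4 = 24 | 3·8+1·0 = 24
T: 6·3 = 18 | 3·6+1·0 = 18
A: 6·2 = 12 | 3·3+1·3 = 12
B: 6·1 = 6 | 3·0+1·6 = 6
gcd(6,3,1) = 1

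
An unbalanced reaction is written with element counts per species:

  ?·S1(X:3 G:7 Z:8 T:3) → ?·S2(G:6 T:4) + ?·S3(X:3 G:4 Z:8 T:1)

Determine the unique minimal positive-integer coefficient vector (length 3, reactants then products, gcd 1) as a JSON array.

X: 2·3 = 6 | 1·0+2·3 = 6
G: 2·7 = 14 | 1·6+2·4 = 14
Z: 2·8 = 16 | 1·0+2·8 = 16
T: 2·3 = 6 | 1·4+2·1 = 6
gcd(2,1,2) = 1

Coefficients: [2, 1, 2]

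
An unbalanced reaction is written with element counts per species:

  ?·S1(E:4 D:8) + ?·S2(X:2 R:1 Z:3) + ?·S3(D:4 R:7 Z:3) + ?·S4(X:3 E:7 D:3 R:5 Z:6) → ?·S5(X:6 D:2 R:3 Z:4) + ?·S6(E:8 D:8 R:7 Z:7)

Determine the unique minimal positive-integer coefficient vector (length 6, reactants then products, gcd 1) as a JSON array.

Coefficients: [3, 6, 3, 4, 4, 5]

X: 3·0+6·2+3·0+4·3 = 24 | 4·6+5·0 = 24
E: 3·4+6·0+3·0+4·7 = 40 | 4·0+5·8 = 40
D: 3·8+6·0+3·4+4·3 = 48 | 4·2+5·8 = 48
R: 3·0+6·1+3·7+4·5 = 47 | 4·3+5·7 = 47
Z: 3·0+6·3+3·3+4·6 = 51 | 4·4+5·7 = 51
gcd(3,6,3,4,4,5) = 1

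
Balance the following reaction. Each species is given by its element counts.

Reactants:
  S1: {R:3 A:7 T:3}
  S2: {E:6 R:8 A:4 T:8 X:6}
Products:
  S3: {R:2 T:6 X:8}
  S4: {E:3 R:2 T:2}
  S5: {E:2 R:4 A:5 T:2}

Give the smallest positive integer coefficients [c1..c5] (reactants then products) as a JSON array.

Coefficients: [2, 4, 3, 4, 6]

E: 2·0+4·6 = 24 | 3·0+4·3+6·2 = 24
R: 2·3+4·8 = 38 | 3·2+4·2+6·4 = 38
A: 2·7+4·4 = 30 | 3·0+4·0+6·5 = 30
T: 2·3+4·8 = 38 | 3·6+4·2+6·2 = 38
X: 2·0+4·6 = 24 | 3·8+4·0+6·0 = 24
gcd(2,4,3,4,6) = 1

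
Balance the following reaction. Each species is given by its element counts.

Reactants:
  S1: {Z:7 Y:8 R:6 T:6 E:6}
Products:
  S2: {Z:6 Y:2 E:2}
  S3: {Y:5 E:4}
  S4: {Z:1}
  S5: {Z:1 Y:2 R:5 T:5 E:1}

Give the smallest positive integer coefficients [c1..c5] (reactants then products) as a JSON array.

Z: 5·7 = 35 | 4·6+4·0+5·1+6·1 = 35
Y: 5·8 = 40 | 4·2+4·5+5·0+6·2 = 40
R: 5·6 = 30 | 4·0+4·0+5·0+6·5 = 30
T: 5·6 = 30 | 4·0+4·0+5·0+6·5 = 30
E: 5·6 = 30 | 4·2+4·4+5·0+6·1 = 30
gcd(5,4,4,5,6) = 1

Coefficients: [5, 4, 4, 5, 6]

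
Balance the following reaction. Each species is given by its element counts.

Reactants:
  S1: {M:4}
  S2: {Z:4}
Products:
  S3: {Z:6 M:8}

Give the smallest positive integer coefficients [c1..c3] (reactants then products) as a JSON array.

Coefficients: [4, 3, 2]

Z: 4·0+3·4 = 12 | 2·6 = 12
M: 4·4+3·0 = 16 | 2·8 = 16
gcd(4,3,2) = 1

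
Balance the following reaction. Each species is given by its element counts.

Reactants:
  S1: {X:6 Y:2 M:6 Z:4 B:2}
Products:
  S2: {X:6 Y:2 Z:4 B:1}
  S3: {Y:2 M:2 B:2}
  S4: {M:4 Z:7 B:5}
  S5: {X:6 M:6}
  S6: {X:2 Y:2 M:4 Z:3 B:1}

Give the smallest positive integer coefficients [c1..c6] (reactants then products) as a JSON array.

Coefficients: [6, 2, 1, 1, 3, 3]

X: 6·6 = 36 | 2·6+1·0+1·0+3·6+3·2 = 36
Y: 6·2 = 12 | 2·2+1·2+1·0+3·0+3·2 = 12
M: 6·6 = 36 | 2·0+1·2+1·4+3·6+3·4 = 36
Z: 6·4 = 24 | 2·4+1·0+1·7+3·0+3·3 = 24
B: 6·2 = 12 | 2·1+1·2+1·5+3·0+3·1 = 12
gcd(6,2,1,1,3,3) = 1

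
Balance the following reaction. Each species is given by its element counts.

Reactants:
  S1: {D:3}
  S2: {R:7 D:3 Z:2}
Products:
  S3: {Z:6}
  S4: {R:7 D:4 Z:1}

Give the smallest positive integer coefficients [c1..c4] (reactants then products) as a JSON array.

R: 2·0+6·7 = 42 | 1·0+6·7 = 42
D: 2·3+6·3 = 24 | 1·0+6·4 = 24
Z: 2·0+6·2 = 12 | 1·6+6·1 = 12
gcd(2,6,1,6) = 1

Coefficients: [2, 6, 1, 6]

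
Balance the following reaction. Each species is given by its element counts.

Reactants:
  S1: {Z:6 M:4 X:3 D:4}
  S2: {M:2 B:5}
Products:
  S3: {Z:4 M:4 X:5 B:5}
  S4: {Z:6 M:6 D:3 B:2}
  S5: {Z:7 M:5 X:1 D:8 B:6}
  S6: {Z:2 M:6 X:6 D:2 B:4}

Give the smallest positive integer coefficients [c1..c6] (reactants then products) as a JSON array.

Z: 6·6+6·0 = 36 | 2·4+2·6+2·7+1·2 = 36
M: 6·4+6·2 = 36 | 2·4+2·6+2·5+1·6 = 36
X: 6·3+6·0 = 18 | 2·5+2·0+2·1+1·6 = 18
D: 6·4+6·0 = 24 | 2·0+2·3+2·8+1·2 = 24
B: 6·0+6·5 = 30 | 2·5+2·2+2·6+1·4 = 30
gcd(6,6,2,2,2,1) = 1

Coefficients: [6, 6, 2, 2, 2, 1]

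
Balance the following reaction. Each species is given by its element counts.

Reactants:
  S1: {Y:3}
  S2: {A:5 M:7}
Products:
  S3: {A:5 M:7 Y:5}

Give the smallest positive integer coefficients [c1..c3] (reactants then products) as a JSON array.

A: 5·0+3·5 = 15 | 3·5 = 15
M: 5·0+3·7 = 21 | 3·7 = 21
Y: 5·3+3·0 = 15 | 3·5 = 15
gcd(5,3,3) = 1

Coefficients: [5, 3, 3]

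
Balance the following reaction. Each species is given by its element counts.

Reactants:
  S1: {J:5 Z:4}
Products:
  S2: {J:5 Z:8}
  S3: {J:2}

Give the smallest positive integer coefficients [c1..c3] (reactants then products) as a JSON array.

J: 4·5 = 20 | 2·5+5·2 = 20
Z: 4·4 = 16 | 2·8+5·0 = 16
gcd(4,2,5) = 1

Coefficients: [4, 2, 5]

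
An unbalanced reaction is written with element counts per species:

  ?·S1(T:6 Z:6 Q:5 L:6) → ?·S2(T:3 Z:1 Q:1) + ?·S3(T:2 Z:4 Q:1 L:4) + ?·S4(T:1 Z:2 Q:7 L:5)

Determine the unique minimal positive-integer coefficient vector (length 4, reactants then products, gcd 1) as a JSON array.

Coefficients: [5, 6, 5, 2]

T: 5·6 = 30 | 6·3+5·2+2·1 = 30
Z: 5·6 = 30 | 6·1+5·4+2·2 = 30
Q: 5·5 = 25 | 6·1+5·1+2·7 = 25
L: 5·6 = 30 | 6·0+5·4+2·5 = 30
gcd(5,6,5,2) = 1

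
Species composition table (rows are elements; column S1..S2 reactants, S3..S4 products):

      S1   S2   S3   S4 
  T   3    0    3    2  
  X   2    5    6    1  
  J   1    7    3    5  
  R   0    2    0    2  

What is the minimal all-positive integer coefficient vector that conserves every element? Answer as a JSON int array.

T: 6·3+3·0 = 18 | 4·3+3·2 = 18
X: 6·2+3·5 = 27 | 4·6+3·1 = 27
J: 6·1+3·7 = 27 | 4·3+3·5 = 27
R: 6·0+3·2 = 6 | 4·0+3·2 = 6
gcd(6,3,4,3) = 1

Coefficients: [6, 3, 4, 3]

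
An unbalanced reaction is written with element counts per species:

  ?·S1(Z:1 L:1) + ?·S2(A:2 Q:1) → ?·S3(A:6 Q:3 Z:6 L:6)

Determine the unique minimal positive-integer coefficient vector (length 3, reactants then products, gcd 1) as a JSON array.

Coefficients: [6, 3, 1]

A: 6·0+3·2 = 6 | 1·6 = 6
Q: 6·0+3·1 = 3 | 1·3 = 3
Z: 6·1+3·0 = 6 | 1·6 = 6
L: 6·1+3·0 = 6 | 1·6 = 6
gcd(6,3,1) = 1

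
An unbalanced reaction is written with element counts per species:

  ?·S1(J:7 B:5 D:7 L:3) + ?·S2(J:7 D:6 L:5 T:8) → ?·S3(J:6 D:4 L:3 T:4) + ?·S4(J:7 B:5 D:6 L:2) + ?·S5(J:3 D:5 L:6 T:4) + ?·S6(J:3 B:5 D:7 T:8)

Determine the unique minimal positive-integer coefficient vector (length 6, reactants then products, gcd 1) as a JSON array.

Coefficients: [6, 5, 5, 5, 3, 1]

J: 6·7+5·7 = 77 | 5·6+5·7+3·3+1·3 = 77
B: 6·5+5·0 = 30 | 5·0+5·5+3·0+1·5 = 30
D: 6·7+5·6 = 72 | 5·4+5·6+3·5+1·7 = 72
L: 6·3+5·5 = 43 | 5·3+5·2+3·6+1·0 = 43
T: 6·0+5·8 = 40 | 5·4+5·0+3·4+1·8 = 40
gcd(6,5,5,5,3,1) = 1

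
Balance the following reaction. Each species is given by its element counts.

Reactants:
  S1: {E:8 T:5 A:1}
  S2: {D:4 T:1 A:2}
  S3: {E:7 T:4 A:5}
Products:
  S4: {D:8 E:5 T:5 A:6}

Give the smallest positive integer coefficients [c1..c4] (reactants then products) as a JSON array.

D: 1·0+6·4+1·0 = 24 | 3·8 = 24
E: 1·8+6·0+1·7 = 15 | 3·5 = 15
T: 1·5+6·1+1·4 = 15 | 3·5 = 15
A: 1·1+6·2+1·5 = 18 | 3·6 = 18
gcd(1,6,1,3) = 1

Coefficients: [1, 6, 1, 3]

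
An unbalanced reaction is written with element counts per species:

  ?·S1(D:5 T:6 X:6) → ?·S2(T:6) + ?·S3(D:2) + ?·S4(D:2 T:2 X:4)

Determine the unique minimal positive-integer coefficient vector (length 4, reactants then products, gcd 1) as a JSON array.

D: 2·5 = 10 | 1·0+2·2+3·2 = 10
T: 2·6 = 12 | 1·6+2·0+3·2 = 12
X: 2·6 = 12 | 1·0+2·0+3·4 = 12
gcd(2,1,2,3) = 1

Coefficients: [2, 1, 2, 3]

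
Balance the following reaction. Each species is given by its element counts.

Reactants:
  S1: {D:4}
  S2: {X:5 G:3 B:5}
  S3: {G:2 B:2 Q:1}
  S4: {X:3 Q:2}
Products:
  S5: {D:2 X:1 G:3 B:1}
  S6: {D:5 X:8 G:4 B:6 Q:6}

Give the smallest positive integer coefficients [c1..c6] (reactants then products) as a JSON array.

D: 3·4+1·0+4·0+4·0 = 12 | 1·2+2·5 = 12
X: 3·0+1·5+4·0+4·3 = 17 | 1·1+2·8 = 17
G: 3·0+1·3+4·2+4·0 = 11 | 1·3+2·4 = 11
B: 3·0+1·5+4·2+4·0 = 13 | 1·1+2·6 = 13
Q: 3·0+1·0+4·1+4·2 = 12 | 1·0+2·6 = 12
gcd(3,1,4,4,1,2) = 1

Coefficients: [3, 1, 4, 4, 1, 2]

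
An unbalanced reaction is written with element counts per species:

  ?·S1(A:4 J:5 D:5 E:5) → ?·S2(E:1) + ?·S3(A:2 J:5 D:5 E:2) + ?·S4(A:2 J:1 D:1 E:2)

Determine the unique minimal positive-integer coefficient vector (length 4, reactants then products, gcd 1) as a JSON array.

Coefficients: [4, 4, 3, 5]

A: 4·4 = 16 | 4·0+3·2+5·2 = 16
J: 4·5 = 20 | 4·0+3·5+5·1 = 20
D: 4·5 = 20 | 4·0+3·5+5·1 = 20
E: 4·5 = 20 | 4·1+3·2+5·2 = 20
gcd(4,4,3,5) = 1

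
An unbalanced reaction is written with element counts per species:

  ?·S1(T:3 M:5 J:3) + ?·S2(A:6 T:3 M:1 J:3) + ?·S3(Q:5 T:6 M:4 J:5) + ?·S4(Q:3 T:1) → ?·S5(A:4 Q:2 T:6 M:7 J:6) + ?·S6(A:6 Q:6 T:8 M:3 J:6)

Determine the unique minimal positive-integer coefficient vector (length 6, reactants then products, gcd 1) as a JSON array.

A: 3·0+6·6+3·0+5·0 = 36 | 3·4+4·6 = 36
Q: 3·0+6·0+3·5+5·3 = 30 | 3·2+4·6 = 30
T: 3·3+6·3+3·6+5·1 = 50 | 3·6+4·8 = 50
M: 3·5+6·1+3·4+5·0 = 33 | 3·7+4·3 = 33
J: 3·3+6·3+3·5+5·0 = 42 | 3·6+4·6 = 42
gcd(3,6,3,5,3,4) = 1

Coefficients: [3, 6, 3, 5, 3, 4]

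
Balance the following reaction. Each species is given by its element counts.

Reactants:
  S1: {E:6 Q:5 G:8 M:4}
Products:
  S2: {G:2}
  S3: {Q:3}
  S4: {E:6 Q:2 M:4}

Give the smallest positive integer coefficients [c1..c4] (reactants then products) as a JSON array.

Coefficients: [1, 4, 1, 1]

E: 1·6 = 6 | 4·0+1·0+1·6 = 6
Q: 1·5 = 5 | 4·0+1·3+1·2 = 5
G: 1·8 = 8 | 4·2+1·0+1·0 = 8
M: 1·4 = 4 | 4·0+1·0+1·4 = 4
gcd(1,4,1,1) = 1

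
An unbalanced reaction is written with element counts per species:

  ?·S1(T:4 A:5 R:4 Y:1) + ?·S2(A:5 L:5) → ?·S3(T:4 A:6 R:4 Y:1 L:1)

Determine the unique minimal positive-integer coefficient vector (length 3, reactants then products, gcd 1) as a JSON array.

T: 5·4+1·0 = 20 | 5·4 = 20
A: 5·5+1·5 = 30 | 5·6 = 30
R: 5·4+1·0 = 20 | 5·4 = 20
Y: 5·1+1·0 = 5 | 5·1 = 5
L: 5·0+1·5 = 5 | 5·1 = 5
gcd(5,1,5) = 1

Coefficients: [5, 1, 5]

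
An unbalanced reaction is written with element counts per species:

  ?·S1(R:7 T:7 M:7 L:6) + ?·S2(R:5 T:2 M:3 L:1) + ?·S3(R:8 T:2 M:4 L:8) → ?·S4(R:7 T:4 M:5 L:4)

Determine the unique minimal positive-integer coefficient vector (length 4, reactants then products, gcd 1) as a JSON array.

R: 2·7+4·5+1·8 = 42 | 6·7 = 42
T: 2·7+4·2+1·2 = 24 | 6·4 = 24
M: 2·7+4·3+1·4 = 30 | 6·5 = 30
L: 2·6+4·1+1·8 = 24 | 6·4 = 24
gcd(2,4,1,6) = 1

Coefficients: [2, 4, 1, 6]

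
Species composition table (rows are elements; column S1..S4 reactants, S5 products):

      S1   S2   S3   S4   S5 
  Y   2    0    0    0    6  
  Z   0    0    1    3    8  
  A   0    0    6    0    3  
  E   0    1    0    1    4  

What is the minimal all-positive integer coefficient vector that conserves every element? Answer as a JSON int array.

Y: 6·2+3·0+1·0+5·0 = 12 | 2·6 = 12
Z: 6·0+3·0+1·1+5·3 = 16 | 2·8 = 16
A: 6·0+3·0+1·6+5·0 = 6 | 2·3 = 6
E: 6·0+3·1+1·0+5·1 = 8 | 2·4 = 8
gcd(6,3,1,5,2) = 1

Coefficients: [6, 3, 1, 5, 2]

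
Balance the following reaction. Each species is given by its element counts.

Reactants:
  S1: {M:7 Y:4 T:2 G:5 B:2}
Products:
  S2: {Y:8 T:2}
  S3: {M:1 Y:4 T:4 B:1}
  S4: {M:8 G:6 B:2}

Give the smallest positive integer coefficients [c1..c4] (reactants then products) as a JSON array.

M: 6·7 = 42 | 2·0+2·1+5·8 = 42
Y: 6·4 = 24 | 2·8+2·4+5·0 = 24
T: 6·2 = 12 | 2·2+2·4+5·0 = 12
G: 6·5 = 30 | 2·0+2·0+5·6 = 30
B: 6·2 = 12 | 2·0+2·1+5·2 = 12
gcd(6,2,2,5) = 1

Coefficients: [6, 2, 2, 5]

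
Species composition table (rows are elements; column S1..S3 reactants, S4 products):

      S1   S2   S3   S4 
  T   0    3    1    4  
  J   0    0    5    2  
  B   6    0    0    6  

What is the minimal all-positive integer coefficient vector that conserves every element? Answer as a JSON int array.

Coefficients: [5, 6, 2, 5]

T: 5·0+6·3+2·1 = 20 | 5·4 = 20
J: 5·0+6·0+2·5 = 10 | 5·2 = 10
B: 5·6+6·0+2·0 = 30 | 5·6 = 30
gcd(5,6,2,5) = 1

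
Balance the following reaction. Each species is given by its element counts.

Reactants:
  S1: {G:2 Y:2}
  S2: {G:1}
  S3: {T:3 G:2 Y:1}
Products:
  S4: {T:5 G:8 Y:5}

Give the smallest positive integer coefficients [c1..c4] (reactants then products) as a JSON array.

Coefficients: [5, 4, 5, 3]

T: 5·0+4·0+5·3 = 15 | 3·5 = 15
G: 5·2+4·1+5·2 = 24 | 3·8 = 24
Y: 5·2+4·0+5·1 = 15 | 3·5 = 15
gcd(5,4,5,3) = 1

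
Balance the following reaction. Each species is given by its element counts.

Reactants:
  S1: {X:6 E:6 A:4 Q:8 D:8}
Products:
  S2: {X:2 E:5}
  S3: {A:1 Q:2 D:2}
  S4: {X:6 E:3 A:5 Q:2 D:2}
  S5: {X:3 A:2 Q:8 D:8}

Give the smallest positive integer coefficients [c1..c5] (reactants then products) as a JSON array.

Coefficients: [3, 3, 3, 1, 2]

X: 3·6 = 18 | 3·2+3·0+1·6+2·3 = 18
E: 3·6 = 18 | 3·5+3·0+1·3+2·0 = 18
A: 3·4 = 12 | 3·0+3·1+1·5+2·2 = 12
Q: 3·8 = 24 | 3·0+3·2+1·2+2·8 = 24
D: 3·8 = 24 | 3·0+3·2+1·2+2·8 = 24
gcd(3,3,3,1,2) = 1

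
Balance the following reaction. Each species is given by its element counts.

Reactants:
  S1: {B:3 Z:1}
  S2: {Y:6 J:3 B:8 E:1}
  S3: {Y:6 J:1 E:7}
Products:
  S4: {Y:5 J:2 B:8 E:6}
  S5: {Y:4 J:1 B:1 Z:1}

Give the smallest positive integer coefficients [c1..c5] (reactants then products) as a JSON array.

Coefficients: [4, 3, 3, 4, 4]

Y: 4·0+3·6+3·6 = 36 | 4·5+4·4 = 36
J: 4·0+3·3+3·1 = 12 | 4·2+4·1 = 12
B: 4·3+3·8+3·0 = 36 | 4·8+4·1 = 36
E: 4·0+3·1+3·7 = 24 | 4·6+4·0 = 24
Z: 4·1+3·0+3·0 = 4 | 4·0+4·1 = 4
gcd(4,3,3,4,4) = 1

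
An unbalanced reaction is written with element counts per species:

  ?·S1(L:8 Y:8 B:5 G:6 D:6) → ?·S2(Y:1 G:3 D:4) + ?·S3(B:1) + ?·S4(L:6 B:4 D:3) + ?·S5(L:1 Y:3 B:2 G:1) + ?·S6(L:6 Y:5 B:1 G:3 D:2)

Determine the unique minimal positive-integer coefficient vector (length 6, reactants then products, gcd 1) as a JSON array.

L: 6·8 = 48 | 5·0+5·0+2·6+6·1+5·6 = 48
Y: 6·8 = 48 | 5·1+5·0+2·0+6·3+5·5 = 48
B: 6·5 = 30 | 5·0+5·1+2·4+6·2+5·1 = 30
G: 6·6 = 36 | 5·3+5·0+2·0+6·1+5·3 = 36
D: 6·6 = 36 | 5·4+5·0+2·3+6·0+5·2 = 36
gcd(6,5,5,2,6,5) = 1

Coefficients: [6, 5, 5, 2, 6, 5]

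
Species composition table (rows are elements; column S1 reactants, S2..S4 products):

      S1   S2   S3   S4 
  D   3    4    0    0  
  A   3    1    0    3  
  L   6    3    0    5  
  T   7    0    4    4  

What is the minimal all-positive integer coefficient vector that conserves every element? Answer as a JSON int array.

D: 4·3 = 12 | 3·4+4·0+3·0 = 12
A: 4·3 = 12 | 3·1+4·0+3·3 = 12
L: 4·6 = 24 | 3·3+4·0+3·5 = 24
T: 4·7 = 28 | 3·0+4·4+3·4 = 28
gcd(4,3,4,3) = 1

Coefficients: [4, 3, 4, 3]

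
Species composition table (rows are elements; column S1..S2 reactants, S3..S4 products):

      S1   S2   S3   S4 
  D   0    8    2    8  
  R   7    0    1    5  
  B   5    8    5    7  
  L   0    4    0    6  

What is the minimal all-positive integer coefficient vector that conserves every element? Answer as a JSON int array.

D: 2·0+3·8 = 24 | 4·2+2·8 = 24
R: 2·7+3·0 = 14 | 4·1+2·5 = 14
B: 2·5+3·8 = 34 | 4·5+2·7 = 34
L: 2·0+3·4 = 12 | 4·0+2·6 = 12
gcd(2,3,4,2) = 1

Coefficients: [2, 3, 4, 2]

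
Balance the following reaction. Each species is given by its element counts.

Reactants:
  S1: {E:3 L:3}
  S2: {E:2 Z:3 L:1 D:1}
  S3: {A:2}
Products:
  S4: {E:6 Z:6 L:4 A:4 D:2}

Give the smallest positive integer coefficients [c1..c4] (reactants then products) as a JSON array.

Coefficients: [2, 6, 6, 3]

E: 2·3+6·2+6·0 = 18 | 3·6 = 18
Z: 2·0+6·3+6·0 = 18 | 3·6 = 18
L: 2·3+6·1+6·0 = 12 | 3·4 = 12
A: 2·0+6·0+6·2 = 12 | 3·4 = 12
D: 2·0+6·1+6·0 = 6 | 3·2 = 6
gcd(2,6,6,3) = 1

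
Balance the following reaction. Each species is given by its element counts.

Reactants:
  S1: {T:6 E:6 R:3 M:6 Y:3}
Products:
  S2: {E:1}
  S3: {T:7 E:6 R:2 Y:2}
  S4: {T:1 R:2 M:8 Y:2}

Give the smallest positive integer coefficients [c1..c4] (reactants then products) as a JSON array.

T: 4·6 = 24 | 6·0+3·7+3·1 = 24
E: 4·6 = 24 | 6·1+3·6+3·0 = 24
R: 4·3 = 12 | 6·0+3·2+3·2 = 12
M: 4·6 = 24 | 6·0+3·0+3·8 = 24
Y: 4·3 = 12 | 6·0+3·2+3·2 = 12
gcd(4,6,3,3) = 1

Coefficients: [4, 6, 3, 3]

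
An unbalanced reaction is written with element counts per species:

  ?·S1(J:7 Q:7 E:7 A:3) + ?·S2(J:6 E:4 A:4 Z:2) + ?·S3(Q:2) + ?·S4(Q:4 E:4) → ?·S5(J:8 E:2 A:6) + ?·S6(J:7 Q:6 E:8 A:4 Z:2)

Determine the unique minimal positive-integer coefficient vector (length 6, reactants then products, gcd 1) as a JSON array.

Coefficients: [2, 6, 5, 3, 1, 6]

J: 2·7+6·6+5·0+3·0 = 50 | 1·8+6·7 = 50
Q: 2·7+6·0+5·2+3·4 = 36 | 1·0+6·6 = 36
E: 2·7+6·4+5·0+3·4 = 50 | 1·2+6·8 = 50
A: 2·3+6·4+5·0+3·0 = 30 | 1·6+6·4 = 30
Z: 2·0+6·2+5·0+3·0 = 12 | 1·0+6·2 = 12
gcd(2,6,5,3,1,6) = 1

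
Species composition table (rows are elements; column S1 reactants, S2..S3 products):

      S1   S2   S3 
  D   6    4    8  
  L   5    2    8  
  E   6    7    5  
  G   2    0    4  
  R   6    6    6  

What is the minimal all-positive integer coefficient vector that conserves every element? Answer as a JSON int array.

Coefficients: [2, 1, 1]

D: 2·6 = 12 | 1·4+1·8 = 12
L: 2·5 = 10 | 1·2+1·8 = 10
E: 2·6 = 12 | 1·7+1·5 = 12
G: 2·2 = 4 | 1·0+1·4 = 4
R: 2·6 = 12 | 1·6+1·6 = 12
gcd(2,1,1) = 1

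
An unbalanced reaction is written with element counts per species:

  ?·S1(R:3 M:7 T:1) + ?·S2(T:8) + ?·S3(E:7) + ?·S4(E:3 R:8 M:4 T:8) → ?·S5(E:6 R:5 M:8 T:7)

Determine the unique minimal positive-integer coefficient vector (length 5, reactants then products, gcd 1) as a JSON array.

E: 4·0+2·0+3·7+1·3 = 24 | 4·6 = 24
R: 4·3+2·0+3·0+1·8 = 20 | 4·5 = 20
M: 4·7+2·0+3·0+1·4 = 32 | 4·8 = 32
T: 4·1+2·8+3·0+1·8 = 28 | 4·7 = 28
gcd(4,2,3,1,4) = 1

Coefficients: [4, 2, 3, 1, 4]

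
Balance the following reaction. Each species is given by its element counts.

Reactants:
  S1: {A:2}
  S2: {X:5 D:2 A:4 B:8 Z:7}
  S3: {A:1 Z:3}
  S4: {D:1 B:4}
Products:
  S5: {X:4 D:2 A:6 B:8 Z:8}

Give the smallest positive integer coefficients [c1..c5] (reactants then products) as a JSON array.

X: 5·0+4·5+4·0+2·0 = 20 | 5·4 = 20
D: 5·0+4·2+4·0+2·1 = 10 | 5·2 = 10
A: 5·2+4·4+4·1+2·0 = 30 | 5·6 = 30
B: 5·0+4·8+4·0+2·4 = 40 | 5·8 = 40
Z: 5·0+4·7+4·3+2·0 = 40 | 5·8 = 40
gcd(5,4,4,2,5) = 1

Coefficients: [5, 4, 4, 2, 5]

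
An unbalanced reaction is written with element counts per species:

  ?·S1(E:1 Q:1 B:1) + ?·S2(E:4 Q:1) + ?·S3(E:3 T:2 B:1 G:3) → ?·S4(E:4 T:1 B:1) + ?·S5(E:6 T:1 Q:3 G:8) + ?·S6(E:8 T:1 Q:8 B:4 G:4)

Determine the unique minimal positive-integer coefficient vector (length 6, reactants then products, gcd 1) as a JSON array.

E: 6·1+5·4+4·3 = 38 | 6·4+1·6+1·8 = 38
T: 6·0+5·0+4·2 = 8 | 6·1+1·1+1·1 = 8
Q: 6·1+5·1+4·0 = 11 | 6·0+1·3+1·8 = 11
B: 6·1+5·0+4·1 = 10 | 6·1+1·0+1·4 = 10
G: 6·0+5·0+4·3 = 12 | 6·0+1·8+1·4 = 12
gcd(6,5,4,6,1,1) = 1

Coefficients: [6, 5, 4, 6, 1, 1]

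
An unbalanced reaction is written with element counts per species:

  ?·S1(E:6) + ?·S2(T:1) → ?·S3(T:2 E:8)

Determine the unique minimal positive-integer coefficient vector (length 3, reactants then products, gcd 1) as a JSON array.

T: 4·0+6·1 = 6 | 3·2 = 6
E: 4·6+6·0 = 24 | 3·8 = 24
gcd(4,6,3) = 1

Coefficients: [4, 6, 3]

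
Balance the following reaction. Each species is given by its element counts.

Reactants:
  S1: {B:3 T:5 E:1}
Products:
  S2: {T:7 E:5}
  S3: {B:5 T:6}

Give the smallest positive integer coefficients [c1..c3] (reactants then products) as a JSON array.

Coefficients: [5, 1, 3]

B: 5·3 = 15 | 1·0+3·5 = 15
T: 5·5 = 25 | 1·7+3·6 = 25
E: 5·1 = 5 | 1·5+3·0 = 5
gcd(5,1,3) = 1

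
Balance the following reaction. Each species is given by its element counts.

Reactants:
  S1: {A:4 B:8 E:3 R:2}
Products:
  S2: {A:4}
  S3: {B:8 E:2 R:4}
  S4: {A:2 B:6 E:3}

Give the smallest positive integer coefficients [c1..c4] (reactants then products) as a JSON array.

A: 6·4 = 24 | 4·4+3·0+4·2 = 24
B: 6·8 = 48 | 4·0+3·8+4·6 = 48
E: 6·3 = 18 | 4·0+3·2+4·3 = 18
R: 6·2 = 12 | 4·0+3·4+4·0 = 12
gcd(6,4,3,4) = 1

Coefficients: [6, 4, 3, 4]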